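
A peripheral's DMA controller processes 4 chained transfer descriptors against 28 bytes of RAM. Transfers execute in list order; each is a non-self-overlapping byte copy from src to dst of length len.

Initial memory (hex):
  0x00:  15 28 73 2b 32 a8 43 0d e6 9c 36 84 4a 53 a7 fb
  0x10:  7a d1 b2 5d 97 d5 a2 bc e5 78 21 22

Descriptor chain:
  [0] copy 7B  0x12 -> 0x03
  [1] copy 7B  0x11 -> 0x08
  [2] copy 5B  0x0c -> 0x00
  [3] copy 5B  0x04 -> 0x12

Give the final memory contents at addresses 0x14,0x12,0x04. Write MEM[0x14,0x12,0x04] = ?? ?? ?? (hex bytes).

  after D0: wrote 7B at 0x03 = b25d97d5a2bce5
  after D1: wrote 7B at 0x08 = d1b25d97d5a2bc
  after D2: wrote 5B at 0x00 = d5a2bcfb7a
  after D3: wrote 5B at 0x12 = 7a97d5a2d1
query mem[0x14]=0xd5, mem[0x12]=0x7a, mem[0x04]=0x7a

MEM[0x14,0x12,0x04] = d5 7a 7a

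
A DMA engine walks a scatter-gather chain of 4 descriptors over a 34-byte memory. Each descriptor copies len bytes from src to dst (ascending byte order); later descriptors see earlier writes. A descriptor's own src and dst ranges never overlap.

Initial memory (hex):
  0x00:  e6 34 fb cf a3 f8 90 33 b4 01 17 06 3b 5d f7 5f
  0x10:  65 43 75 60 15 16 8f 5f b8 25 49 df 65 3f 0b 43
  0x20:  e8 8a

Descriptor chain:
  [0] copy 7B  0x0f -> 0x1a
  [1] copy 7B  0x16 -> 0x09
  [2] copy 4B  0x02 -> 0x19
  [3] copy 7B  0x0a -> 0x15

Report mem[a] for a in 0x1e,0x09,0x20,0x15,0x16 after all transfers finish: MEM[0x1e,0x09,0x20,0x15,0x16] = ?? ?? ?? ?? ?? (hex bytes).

MEM[0x1e,0x09,0x20,0x15,0x16] = 60 8f 16 5f b8

#0 dst[0x1a+7] := {0x5f,0x65,0x43,0x75,0x60,0x15,0x16}
#1 dst[0x09+7] := {0x8f,0x5f,0xb8,0x25,0x5f,0x65,0x43}
#2 dst[0x19+4] := {0xfb,0xcf,0xa3,0xf8}
#3 dst[0x15+7] := {0x5f,0xb8,0x25,0x5f,0x65,0x43,0x65}
query mem[0x1e]=0x60, mem[0x09]=0x8f, mem[0x20]=0x16, mem[0x15]=0x5f, mem[0x16]=0xb8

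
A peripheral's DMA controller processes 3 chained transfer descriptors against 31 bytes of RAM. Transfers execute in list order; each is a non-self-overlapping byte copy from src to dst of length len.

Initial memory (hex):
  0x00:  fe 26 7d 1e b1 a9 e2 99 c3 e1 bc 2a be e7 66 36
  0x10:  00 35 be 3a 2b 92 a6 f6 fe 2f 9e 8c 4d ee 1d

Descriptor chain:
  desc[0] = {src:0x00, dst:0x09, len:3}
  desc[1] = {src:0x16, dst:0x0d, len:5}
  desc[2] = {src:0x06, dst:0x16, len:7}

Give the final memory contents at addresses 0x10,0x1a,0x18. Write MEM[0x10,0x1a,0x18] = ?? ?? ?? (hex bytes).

  after D0: wrote 3B at 0x09 = fe267d
  after D1: wrote 5B at 0x0d = a6f6fe2f9e
  after D2: wrote 7B at 0x16 = e299c3fe267dbe
query mem[0x10]=0x2f, mem[0x1a]=0x26, mem[0x18]=0xc3

MEM[0x10,0x1a,0x18] = 2f 26 c3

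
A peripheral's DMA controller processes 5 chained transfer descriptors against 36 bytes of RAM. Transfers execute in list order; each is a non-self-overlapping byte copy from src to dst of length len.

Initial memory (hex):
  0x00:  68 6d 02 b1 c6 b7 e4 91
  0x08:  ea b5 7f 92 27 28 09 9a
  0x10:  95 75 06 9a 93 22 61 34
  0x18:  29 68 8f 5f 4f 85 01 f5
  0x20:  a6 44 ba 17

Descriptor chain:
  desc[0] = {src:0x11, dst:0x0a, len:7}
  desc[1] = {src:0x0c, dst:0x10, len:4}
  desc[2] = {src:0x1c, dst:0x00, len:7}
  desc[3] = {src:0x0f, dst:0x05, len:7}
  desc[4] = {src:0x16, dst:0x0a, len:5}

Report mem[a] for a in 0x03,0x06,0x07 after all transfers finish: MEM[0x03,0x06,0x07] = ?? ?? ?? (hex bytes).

MEM[0x03,0x06,0x07] = f5 9a 93

#0 dst[0x0a+7] := {0x75,0x06,0x9a,0x93,0x22,0x61,0x34}
#1 dst[0x10+4] := {0x9a,0x93,0x22,0x61}
#2 dst[0x00+7] := {0x4f,0x85,0x01,0xf5,0xa6,0x44,0xba}
#3 dst[0x05+7] := {0x61,0x9a,0x93,0x22,0x61,0x93,0x22}
#4 dst[0x0a+5] := {0x61,0x34,0x29,0x68,0x8f}
query mem[0x03]=0xf5, mem[0x06]=0x9a, mem[0x07]=0x93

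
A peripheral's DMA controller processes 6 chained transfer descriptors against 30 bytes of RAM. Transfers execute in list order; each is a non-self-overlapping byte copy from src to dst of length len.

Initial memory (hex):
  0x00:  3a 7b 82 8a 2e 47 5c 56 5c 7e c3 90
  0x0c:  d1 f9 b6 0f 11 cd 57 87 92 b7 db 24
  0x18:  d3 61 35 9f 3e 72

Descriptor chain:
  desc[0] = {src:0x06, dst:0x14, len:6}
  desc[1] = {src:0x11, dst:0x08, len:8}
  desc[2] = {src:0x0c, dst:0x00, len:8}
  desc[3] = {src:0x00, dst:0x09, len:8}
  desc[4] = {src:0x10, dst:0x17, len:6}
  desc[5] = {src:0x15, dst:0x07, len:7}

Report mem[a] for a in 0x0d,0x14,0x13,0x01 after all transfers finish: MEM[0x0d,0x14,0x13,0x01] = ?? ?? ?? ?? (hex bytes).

MEM[0x0d,0x14,0x13,0x01] = 5c 5c 87 5c

  after D0: wrote 6B at 0x14 = 5c565c7ec390
  after D1: wrote 8B at 0x08 = cd57875c565c7ec3
  after D2: wrote 8B at 0x00 = 565c7ec311cd5787
  after D3: wrote 8B at 0x09 = 565c7ec311cd5787
  after D4: wrote 6B at 0x17 = 87cd57875c56
  after D5: wrote 7B at 0x07 = 565c87cd57875c
query mem[0x0d]=0x5c, mem[0x14]=0x5c, mem[0x13]=0x87, mem[0x01]=0x5c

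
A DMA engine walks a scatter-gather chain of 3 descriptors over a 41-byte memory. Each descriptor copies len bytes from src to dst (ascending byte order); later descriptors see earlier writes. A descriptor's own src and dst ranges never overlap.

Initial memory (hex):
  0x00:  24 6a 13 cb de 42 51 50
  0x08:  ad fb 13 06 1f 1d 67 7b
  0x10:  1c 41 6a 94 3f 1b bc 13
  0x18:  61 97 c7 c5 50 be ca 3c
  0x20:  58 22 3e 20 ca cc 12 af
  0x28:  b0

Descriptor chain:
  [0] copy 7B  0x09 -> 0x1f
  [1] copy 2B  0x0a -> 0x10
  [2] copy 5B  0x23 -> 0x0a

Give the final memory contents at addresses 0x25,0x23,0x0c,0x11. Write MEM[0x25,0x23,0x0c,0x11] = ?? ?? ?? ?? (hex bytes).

[0] 0x09->0x1f len=7 : fb 13 06 1f 1d 67 7b
[1] 0x0a->0x10 len=2 : 13 06
[2] 0x23->0x0a len=5 : 1d 67 7b 12 af
query mem[0x25]=0x7b, mem[0x23]=0x1d, mem[0x0c]=0x7b, mem[0x11]=0x06

MEM[0x25,0x23,0x0c,0x11] = 7b 1d 7b 06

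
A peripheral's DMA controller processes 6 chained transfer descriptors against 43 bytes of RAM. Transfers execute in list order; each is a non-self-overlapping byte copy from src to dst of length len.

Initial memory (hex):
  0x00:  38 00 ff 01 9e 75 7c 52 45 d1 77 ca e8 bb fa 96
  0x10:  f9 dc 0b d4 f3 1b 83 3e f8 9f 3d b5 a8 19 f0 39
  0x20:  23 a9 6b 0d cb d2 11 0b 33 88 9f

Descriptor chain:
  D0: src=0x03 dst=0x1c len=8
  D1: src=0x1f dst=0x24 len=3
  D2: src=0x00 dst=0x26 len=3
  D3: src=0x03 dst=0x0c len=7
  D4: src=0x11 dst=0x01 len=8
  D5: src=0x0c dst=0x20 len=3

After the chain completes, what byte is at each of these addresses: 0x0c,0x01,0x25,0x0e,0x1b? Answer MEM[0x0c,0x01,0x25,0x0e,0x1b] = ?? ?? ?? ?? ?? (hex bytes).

[0] 0x03->0x1c len=8 : 01 9e 75 7c 52 45 d1 77
[1] 0x1f->0x24 len=3 : 7c 52 45
[2] 0x00->0x26 len=3 : 38 00 ff
[3] 0x03->0x0c len=7 : 01 9e 75 7c 52 45 d1
[4] 0x11->0x01 len=8 : 45 d1 d4 f3 1b 83 3e f8
[5] 0x0c->0x20 len=3 : 01 9e 75
query mem[0x0c]=0x01, mem[0x01]=0x45, mem[0x25]=0x52, mem[0x0e]=0x75, mem[0x1b]=0xb5

MEM[0x0c,0x01,0x25,0x0e,0x1b] = 01 45 52 75 b5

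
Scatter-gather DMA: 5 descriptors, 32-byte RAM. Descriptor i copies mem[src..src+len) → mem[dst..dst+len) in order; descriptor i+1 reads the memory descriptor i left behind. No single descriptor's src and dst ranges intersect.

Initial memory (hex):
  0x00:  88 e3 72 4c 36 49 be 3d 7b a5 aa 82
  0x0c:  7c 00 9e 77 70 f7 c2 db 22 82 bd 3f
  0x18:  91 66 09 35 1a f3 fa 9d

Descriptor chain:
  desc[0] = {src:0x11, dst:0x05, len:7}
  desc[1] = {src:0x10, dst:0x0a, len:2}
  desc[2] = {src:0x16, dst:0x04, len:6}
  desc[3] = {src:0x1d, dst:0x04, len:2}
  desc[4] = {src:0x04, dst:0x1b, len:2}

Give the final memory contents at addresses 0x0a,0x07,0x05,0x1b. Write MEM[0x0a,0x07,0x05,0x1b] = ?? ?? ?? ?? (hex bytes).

MEM[0x0a,0x07,0x05,0x1b] = 70 66 fa f3

[0] 0x11->0x05 len=7 : f7 c2 db 22 82 bd 3f
[1] 0x10->0x0a len=2 : 70 f7
[2] 0x16->0x04 len=6 : bd 3f 91 66 09 35
[3] 0x1d->0x04 len=2 : f3 fa
[4] 0x04->0x1b len=2 : f3 fa
query mem[0x0a]=0x70, mem[0x07]=0x66, mem[0x05]=0xfa, mem[0x1b]=0xf3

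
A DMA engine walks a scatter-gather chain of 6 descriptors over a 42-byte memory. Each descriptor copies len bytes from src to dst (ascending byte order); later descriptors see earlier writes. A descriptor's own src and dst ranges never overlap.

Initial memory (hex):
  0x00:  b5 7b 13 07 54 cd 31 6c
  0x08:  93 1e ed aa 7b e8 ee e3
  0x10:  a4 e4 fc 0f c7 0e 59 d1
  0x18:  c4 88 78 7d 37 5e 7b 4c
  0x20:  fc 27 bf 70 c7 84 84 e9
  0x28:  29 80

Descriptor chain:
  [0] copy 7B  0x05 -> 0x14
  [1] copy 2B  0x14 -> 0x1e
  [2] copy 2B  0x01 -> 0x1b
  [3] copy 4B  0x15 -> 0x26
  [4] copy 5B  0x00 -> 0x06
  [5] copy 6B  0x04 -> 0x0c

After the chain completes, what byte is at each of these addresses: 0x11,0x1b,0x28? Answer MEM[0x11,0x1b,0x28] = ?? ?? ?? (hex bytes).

[0] 0x05->0x14 len=7 : cd 31 6c 93 1e ed aa
[1] 0x14->0x1e len=2 : cd 31
[2] 0x01->0x1b len=2 : 7b 13
[3] 0x15->0x26 len=4 : 31 6c 93 1e
[4] 0x00->0x06 len=5 : b5 7b 13 07 54
[5] 0x04->0x0c len=6 : 54 cd b5 7b 13 07
query mem[0x11]=0x07, mem[0x1b]=0x7b, mem[0x28]=0x93

MEM[0x11,0x1b,0x28] = 07 7b 93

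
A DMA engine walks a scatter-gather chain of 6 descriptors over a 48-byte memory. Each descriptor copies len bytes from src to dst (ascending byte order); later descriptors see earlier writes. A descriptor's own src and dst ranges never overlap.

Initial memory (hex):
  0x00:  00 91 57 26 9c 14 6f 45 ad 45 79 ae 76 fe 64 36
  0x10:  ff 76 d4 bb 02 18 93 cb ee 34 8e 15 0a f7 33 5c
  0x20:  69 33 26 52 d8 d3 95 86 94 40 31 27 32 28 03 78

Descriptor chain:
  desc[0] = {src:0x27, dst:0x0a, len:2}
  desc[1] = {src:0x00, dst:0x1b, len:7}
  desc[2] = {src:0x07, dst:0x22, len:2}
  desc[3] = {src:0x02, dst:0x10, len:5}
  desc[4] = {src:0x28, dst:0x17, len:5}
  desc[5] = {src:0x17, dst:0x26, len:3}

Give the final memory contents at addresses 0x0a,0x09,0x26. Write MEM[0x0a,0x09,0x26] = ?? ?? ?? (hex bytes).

MEM[0x0a,0x09,0x26] = 86 45 94

[0] 0x27->0x0a len=2 : 86 94
[1] 0x00->0x1b len=7 : 00 91 57 26 9c 14 6f
[2] 0x07->0x22 len=2 : 45 ad
[3] 0x02->0x10 len=5 : 57 26 9c 14 6f
[4] 0x28->0x17 len=5 : 94 40 31 27 32
[5] 0x17->0x26 len=3 : 94 40 31
query mem[0x0a]=0x86, mem[0x09]=0x45, mem[0x26]=0x94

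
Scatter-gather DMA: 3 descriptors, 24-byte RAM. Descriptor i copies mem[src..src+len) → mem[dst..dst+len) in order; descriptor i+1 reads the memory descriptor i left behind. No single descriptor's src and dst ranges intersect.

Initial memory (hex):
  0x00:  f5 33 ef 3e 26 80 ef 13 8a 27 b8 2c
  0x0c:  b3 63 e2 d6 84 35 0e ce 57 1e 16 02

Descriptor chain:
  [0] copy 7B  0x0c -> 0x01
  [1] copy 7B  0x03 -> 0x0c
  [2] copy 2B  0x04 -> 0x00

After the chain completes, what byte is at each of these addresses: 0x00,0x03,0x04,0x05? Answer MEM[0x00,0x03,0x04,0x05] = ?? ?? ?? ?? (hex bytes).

[0] 0x0c->0x01 len=7 : b3 63 e2 d6 84 35 0e
[1] 0x03->0x0c len=7 : e2 d6 84 35 0e 8a 27
[2] 0x04->0x00 len=2 : d6 84
query mem[0x00]=0xd6, mem[0x03]=0xe2, mem[0x04]=0xd6, mem[0x05]=0x84

MEM[0x00,0x03,0x04,0x05] = d6 e2 d6 84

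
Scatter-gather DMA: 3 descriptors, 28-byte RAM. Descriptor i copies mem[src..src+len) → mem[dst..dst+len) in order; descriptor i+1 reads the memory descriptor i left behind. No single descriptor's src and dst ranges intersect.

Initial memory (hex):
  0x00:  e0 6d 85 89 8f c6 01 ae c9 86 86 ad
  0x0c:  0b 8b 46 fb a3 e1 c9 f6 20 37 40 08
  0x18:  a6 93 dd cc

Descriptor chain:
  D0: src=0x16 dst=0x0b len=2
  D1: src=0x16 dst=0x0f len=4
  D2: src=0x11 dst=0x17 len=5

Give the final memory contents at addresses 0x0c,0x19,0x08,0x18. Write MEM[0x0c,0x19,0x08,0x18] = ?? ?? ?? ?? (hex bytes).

D0: mem[0x0b..0x0c] <- [40 08]
D1: mem[0x0f..0x12] <- [40 08 a6 93]
D2: mem[0x17..0x1b] <- [a6 93 f6 20 37]
query mem[0x0c]=0x08, mem[0x19]=0xf6, mem[0x08]=0xc9, mem[0x18]=0x93

MEM[0x0c,0x19,0x08,0x18] = 08 f6 c9 93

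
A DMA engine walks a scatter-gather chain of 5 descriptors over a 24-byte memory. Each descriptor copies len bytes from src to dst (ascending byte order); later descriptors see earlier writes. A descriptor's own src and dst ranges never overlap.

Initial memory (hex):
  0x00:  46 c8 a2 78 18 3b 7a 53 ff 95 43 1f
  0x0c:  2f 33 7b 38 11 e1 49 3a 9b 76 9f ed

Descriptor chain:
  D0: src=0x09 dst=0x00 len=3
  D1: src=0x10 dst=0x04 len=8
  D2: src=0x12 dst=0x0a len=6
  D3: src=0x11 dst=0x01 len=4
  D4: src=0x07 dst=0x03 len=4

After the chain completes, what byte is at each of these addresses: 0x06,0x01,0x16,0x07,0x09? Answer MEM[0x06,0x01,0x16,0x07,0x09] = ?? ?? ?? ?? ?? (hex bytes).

MEM[0x06,0x01,0x16,0x07,0x09] = 49 e1 9f 3a 76

D0: mem[0x00..0x02] <- [95 43 1f]
D1: mem[0x04..0x0b] <- [11 e1 49 3a 9b 76 9f ed]
D2: mem[0x0a..0x0f] <- [49 3a 9b 76 9f ed]
D3: mem[0x01..0x04] <- [e1 49 3a 9b]
D4: mem[0x03..0x06] <- [3a 9b 76 49]
query mem[0x06]=0x49, mem[0x01]=0xe1, mem[0x16]=0x9f, mem[0x07]=0x3a, mem[0x09]=0x76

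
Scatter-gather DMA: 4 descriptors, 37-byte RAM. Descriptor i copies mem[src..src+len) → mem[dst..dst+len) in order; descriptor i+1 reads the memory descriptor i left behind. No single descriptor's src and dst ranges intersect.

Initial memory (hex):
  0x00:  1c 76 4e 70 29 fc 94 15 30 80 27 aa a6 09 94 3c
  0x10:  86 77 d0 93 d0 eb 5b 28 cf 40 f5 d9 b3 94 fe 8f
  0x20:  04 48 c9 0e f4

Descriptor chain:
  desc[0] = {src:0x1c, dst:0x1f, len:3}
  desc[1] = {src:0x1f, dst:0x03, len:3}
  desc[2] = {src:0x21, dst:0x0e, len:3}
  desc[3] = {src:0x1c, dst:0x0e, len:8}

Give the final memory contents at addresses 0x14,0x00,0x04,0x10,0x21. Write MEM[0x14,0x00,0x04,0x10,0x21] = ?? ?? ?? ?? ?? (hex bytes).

MEM[0x14,0x00,0x04,0x10,0x21] = c9 1c 94 fe fe

[0] 0x1c->0x1f len=3 : b3 94 fe
[1] 0x1f->0x03 len=3 : b3 94 fe
[2] 0x21->0x0e len=3 : fe c9 0e
[3] 0x1c->0x0e len=8 : b3 94 fe b3 94 fe c9 0e
query mem[0x14]=0xc9, mem[0x00]=0x1c, mem[0x04]=0x94, mem[0x10]=0xfe, mem[0x21]=0xfe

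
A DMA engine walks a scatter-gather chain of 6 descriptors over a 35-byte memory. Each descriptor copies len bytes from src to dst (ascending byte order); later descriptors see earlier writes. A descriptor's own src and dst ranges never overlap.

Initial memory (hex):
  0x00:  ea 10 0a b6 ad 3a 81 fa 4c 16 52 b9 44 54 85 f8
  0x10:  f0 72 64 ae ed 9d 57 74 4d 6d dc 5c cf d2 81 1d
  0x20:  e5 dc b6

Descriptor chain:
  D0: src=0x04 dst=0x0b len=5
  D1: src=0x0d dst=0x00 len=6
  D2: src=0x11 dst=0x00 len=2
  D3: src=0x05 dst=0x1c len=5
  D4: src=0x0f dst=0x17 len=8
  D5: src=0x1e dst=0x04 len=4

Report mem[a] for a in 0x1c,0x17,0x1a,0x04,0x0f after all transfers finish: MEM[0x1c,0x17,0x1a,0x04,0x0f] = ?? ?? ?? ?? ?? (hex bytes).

MEM[0x1c,0x17,0x1a,0x04,0x0f] = ed 4c 64 57 4c

  after D0: wrote 5B at 0x0b = ad3a81fa4c
  after D1: wrote 6B at 0x00 = 81fa4cf07264
  after D2: wrote 2B at 0x00 = 7264
  after D3: wrote 5B at 0x1c = 6481fa4c16
  after D4: wrote 8B at 0x17 = 4cf07264aeed9d57
  after D5: wrote 4B at 0x04 = 574c16dc
query mem[0x1c]=0xed, mem[0x17]=0x4c, mem[0x1a]=0x64, mem[0x04]=0x57, mem[0x0f]=0x4c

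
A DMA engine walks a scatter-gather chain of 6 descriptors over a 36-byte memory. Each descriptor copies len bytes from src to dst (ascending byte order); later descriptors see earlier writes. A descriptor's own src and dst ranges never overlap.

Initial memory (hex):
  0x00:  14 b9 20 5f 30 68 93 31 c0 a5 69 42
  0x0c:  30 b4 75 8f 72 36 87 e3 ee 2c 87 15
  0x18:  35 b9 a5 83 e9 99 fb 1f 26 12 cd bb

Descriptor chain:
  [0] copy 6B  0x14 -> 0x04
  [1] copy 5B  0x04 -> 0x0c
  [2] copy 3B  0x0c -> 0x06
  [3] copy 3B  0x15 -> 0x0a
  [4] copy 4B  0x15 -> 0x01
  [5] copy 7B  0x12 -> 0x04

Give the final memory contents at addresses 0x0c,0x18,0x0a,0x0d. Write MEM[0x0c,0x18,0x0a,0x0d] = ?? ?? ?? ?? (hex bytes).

[0] 0x14->0x04 len=6 : ee 2c 87 15 35 b9
[1] 0x04->0x0c len=5 : ee 2c 87 15 35
[2] 0x0c->0x06 len=3 : ee 2c 87
[3] 0x15->0x0a len=3 : 2c 87 15
[4] 0x15->0x01 len=4 : 2c 87 15 35
[5] 0x12->0x04 len=7 : 87 e3 ee 2c 87 15 35
query mem[0x0c]=0x15, mem[0x18]=0x35, mem[0x0a]=0x35, mem[0x0d]=0x2c

MEM[0x0c,0x18,0x0a,0x0d] = 15 35 35 2c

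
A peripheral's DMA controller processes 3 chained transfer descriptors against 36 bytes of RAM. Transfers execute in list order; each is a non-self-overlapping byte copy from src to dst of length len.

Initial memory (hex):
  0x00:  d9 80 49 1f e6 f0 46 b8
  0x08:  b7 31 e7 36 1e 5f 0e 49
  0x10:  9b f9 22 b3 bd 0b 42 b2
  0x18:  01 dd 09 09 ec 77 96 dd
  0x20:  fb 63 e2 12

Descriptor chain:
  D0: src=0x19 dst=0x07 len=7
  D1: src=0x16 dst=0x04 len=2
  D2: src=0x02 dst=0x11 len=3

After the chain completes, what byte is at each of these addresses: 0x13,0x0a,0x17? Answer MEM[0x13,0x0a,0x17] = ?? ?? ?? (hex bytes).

  after D0: wrote 7B at 0x07 = dd0909ec7796dd
  after D1: wrote 2B at 0x04 = 42b2
  after D2: wrote 3B at 0x11 = 491f42
query mem[0x13]=0x42, mem[0x0a]=0xec, mem[0x17]=0xb2

MEM[0x13,0x0a,0x17] = 42 ec b2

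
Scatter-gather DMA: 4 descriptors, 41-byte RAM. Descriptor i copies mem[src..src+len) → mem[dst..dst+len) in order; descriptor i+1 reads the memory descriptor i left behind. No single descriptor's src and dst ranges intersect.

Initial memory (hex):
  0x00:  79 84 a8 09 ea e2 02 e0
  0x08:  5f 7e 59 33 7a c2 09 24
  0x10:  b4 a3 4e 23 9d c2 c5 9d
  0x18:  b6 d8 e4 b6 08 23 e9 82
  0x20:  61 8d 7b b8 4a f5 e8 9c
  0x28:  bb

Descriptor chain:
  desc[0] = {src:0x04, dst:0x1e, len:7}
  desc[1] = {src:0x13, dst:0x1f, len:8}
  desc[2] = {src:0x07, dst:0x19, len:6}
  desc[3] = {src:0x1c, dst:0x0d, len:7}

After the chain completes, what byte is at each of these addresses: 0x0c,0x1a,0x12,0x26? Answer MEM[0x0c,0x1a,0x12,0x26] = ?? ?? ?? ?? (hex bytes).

#0 dst[0x1e+7] := {0xea,0xe2,0x02,0xe0,0x5f,0x7e,0x59}
#1 dst[0x1f+8] := {0x23,0x9d,0xc2,0xc5,0x9d,0xb6,0xd8,0xe4}
#2 dst[0x19+6] := {0xe0,0x5f,0x7e,0x59,0x33,0x7a}
#3 dst[0x0d+7] := {0x59,0x33,0x7a,0x23,0x9d,0xc2,0xc5}
query mem[0x0c]=0x7a, mem[0x1a]=0x5f, mem[0x12]=0xc2, mem[0x26]=0xe4

MEM[0x0c,0x1a,0x12,0x26] = 7a 5f c2 e4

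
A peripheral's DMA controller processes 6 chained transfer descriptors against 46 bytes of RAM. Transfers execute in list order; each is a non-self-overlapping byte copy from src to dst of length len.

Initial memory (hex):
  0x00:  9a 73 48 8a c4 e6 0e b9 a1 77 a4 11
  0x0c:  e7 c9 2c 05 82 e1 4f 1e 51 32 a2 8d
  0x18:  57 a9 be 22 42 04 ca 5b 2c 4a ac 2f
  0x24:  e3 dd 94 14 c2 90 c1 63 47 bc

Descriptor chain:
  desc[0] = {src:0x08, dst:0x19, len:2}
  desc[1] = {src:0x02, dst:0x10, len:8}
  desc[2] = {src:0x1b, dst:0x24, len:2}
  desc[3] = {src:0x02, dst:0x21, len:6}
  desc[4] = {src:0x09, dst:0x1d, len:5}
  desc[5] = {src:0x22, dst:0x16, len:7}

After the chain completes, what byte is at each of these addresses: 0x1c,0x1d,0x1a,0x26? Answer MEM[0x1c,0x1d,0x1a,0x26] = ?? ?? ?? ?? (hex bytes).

#0 dst[0x19+2] := {0xa1,0x77}
#1 dst[0x10+8] := {0x48,0x8a,0xc4,0xe6,0x0e,0xb9,0xa1,0x77}
#2 dst[0x24+2] := {0x22,0x42}
#3 dst[0x21+6] := {0x48,0x8a,0xc4,0xe6,0x0e,0xb9}
#4 dst[0x1d+5] := {0x77,0xa4,0x11,0xe7,0xc9}
#5 dst[0x16+7] := {0x8a,0xc4,0xe6,0x0e,0xb9,0x14,0xc2}
query mem[0x1c]=0xc2, mem[0x1d]=0x77, mem[0x1a]=0xb9, mem[0x26]=0xb9

MEM[0x1c,0x1d,0x1a,0x26] = c2 77 b9 b9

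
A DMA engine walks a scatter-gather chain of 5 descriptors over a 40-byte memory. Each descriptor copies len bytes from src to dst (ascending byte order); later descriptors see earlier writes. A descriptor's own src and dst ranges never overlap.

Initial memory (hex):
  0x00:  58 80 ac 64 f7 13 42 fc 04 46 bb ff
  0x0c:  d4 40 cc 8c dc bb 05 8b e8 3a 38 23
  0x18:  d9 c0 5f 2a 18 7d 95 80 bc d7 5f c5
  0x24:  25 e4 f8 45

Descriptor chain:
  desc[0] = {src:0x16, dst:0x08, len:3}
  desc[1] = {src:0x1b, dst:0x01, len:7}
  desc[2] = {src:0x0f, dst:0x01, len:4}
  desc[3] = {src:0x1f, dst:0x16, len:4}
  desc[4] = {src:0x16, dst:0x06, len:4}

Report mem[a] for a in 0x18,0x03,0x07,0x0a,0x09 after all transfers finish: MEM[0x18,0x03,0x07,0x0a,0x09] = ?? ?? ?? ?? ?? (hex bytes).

#0 dst[0x08+3] := {0x38,0x23,0xd9}
#1 dst[0x01+7] := {0x2a,0x18,0x7d,0x95,0x80,0xbc,0xd7}
#2 dst[0x01+4] := {0x8c,0xdc,0xbb,0x05}
#3 dst[0x16+4] := {0x80,0xbc,0xd7,0x5f}
#4 dst[0x06+4] := {0x80,0xbc,0xd7,0x5f}
query mem[0x18]=0xd7, mem[0x03]=0xbb, mem[0x07]=0xbc, mem[0x0a]=0xd9, mem[0x09]=0x5f

MEM[0x18,0x03,0x07,0x0a,0x09] = d7 bb bc d9 5f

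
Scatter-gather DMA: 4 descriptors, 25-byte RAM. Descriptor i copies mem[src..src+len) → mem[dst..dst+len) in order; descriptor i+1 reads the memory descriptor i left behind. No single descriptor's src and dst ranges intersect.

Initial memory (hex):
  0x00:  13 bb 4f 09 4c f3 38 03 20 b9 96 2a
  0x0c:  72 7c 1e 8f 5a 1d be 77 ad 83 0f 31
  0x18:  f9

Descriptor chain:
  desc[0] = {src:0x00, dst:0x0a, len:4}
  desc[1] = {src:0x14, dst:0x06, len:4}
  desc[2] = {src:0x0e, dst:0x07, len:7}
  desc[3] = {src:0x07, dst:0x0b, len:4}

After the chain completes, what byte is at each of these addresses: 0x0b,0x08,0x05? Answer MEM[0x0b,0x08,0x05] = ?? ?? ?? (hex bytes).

  after D0: wrote 4B at 0x0a = 13bb4f09
  after D1: wrote 4B at 0x06 = ad830f31
  after D2: wrote 7B at 0x07 = 1e8f5a1dbe77ad
  after D3: wrote 4B at 0x0b = 1e8f5a1d
query mem[0x0b]=0x1e, mem[0x08]=0x8f, mem[0x05]=0xf3

MEM[0x0b,0x08,0x05] = 1e 8f f3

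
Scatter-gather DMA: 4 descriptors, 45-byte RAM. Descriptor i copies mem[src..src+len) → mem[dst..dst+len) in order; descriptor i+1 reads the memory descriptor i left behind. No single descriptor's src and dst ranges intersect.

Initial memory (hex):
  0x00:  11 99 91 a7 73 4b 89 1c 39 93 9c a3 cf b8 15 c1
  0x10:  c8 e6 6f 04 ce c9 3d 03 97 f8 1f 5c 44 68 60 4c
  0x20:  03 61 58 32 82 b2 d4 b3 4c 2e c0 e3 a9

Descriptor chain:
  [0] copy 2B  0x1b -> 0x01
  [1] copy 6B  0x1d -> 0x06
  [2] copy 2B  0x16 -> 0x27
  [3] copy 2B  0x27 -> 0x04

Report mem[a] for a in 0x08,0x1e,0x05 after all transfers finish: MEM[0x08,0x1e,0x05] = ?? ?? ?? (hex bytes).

[0] 0x1b->0x01 len=2 : 5c 44
[1] 0x1d->0x06 len=6 : 68 60 4c 03 61 58
[2] 0x16->0x27 len=2 : 3d 03
[3] 0x27->0x04 len=2 : 3d 03
query mem[0x08]=0x4c, mem[0x1e]=0x60, mem[0x05]=0x03

MEM[0x08,0x1e,0x05] = 4c 60 03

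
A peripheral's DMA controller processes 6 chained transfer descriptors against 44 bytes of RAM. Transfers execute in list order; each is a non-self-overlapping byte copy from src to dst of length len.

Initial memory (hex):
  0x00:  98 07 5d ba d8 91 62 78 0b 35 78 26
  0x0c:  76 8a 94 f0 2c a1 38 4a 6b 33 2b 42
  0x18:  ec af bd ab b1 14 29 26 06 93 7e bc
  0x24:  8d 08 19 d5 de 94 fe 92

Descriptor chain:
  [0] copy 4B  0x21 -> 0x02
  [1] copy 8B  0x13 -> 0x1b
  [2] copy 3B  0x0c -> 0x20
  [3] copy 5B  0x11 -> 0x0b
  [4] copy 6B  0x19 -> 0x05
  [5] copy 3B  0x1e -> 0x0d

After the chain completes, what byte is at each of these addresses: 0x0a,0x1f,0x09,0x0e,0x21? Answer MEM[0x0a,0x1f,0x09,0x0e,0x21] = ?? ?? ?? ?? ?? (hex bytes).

  after D0: wrote 4B at 0x02 = 937ebc8d
  after D1: wrote 8B at 0x1b = 4a6b332b42ecafbd
  after D2: wrote 3B at 0x20 = 768a94
  after D3: wrote 5B at 0x0b = a1384a6b33
  after D4: wrote 6B at 0x05 = afbd4a6b332b
  after D5: wrote 3B at 0x0d = 2b4276
query mem[0x0a]=0x2b, mem[0x1f]=0x42, mem[0x09]=0x33, mem[0x0e]=0x42, mem[0x21]=0x8a

MEM[0x0a,0x1f,0x09,0x0e,0x21] = 2b 42 33 42 8a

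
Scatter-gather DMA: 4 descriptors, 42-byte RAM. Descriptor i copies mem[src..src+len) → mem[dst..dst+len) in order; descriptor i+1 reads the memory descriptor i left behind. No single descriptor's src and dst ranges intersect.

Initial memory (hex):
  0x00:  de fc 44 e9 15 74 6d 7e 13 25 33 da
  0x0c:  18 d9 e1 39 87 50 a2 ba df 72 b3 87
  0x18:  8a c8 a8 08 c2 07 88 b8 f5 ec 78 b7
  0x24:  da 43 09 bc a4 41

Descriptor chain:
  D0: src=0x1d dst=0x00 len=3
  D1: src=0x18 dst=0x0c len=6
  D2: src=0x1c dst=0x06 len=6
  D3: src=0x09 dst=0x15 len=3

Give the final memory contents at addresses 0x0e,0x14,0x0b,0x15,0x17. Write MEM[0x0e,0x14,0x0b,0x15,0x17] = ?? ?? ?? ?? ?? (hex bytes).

#0 dst[0x00+3] := {0x07,0x88,0xb8}
#1 dst[0x0c+6] := {0x8a,0xc8,0xa8,0x08,0xc2,0x07}
#2 dst[0x06+6] := {0xc2,0x07,0x88,0xb8,0xf5,0xec}
#3 dst[0x15+3] := {0xb8,0xf5,0xec}
query mem[0x0e]=0xa8, mem[0x14]=0xdf, mem[0x0b]=0xec, mem[0x15]=0xb8, mem[0x17]=0xec

MEM[0x0e,0x14,0x0b,0x15,0x17] = a8 df ec b8 ec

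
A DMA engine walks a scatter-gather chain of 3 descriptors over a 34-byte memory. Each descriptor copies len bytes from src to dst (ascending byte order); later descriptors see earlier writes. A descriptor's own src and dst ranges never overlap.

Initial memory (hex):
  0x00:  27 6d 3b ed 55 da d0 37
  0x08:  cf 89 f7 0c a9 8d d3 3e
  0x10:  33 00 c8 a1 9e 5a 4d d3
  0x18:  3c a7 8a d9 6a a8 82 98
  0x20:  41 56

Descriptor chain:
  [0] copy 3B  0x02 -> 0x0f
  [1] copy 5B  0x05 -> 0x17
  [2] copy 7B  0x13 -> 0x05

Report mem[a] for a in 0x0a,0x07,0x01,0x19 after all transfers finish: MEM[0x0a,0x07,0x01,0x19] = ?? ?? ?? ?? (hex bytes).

MEM[0x0a,0x07,0x01,0x19] = d0 5a 6d 37

  after D0: wrote 3B at 0x0f = 3bed55
  after D1: wrote 5B at 0x17 = dad037cf89
  after D2: wrote 7B at 0x05 = a19e5a4ddad037
query mem[0x0a]=0xd0, mem[0x07]=0x5a, mem[0x01]=0x6d, mem[0x19]=0x37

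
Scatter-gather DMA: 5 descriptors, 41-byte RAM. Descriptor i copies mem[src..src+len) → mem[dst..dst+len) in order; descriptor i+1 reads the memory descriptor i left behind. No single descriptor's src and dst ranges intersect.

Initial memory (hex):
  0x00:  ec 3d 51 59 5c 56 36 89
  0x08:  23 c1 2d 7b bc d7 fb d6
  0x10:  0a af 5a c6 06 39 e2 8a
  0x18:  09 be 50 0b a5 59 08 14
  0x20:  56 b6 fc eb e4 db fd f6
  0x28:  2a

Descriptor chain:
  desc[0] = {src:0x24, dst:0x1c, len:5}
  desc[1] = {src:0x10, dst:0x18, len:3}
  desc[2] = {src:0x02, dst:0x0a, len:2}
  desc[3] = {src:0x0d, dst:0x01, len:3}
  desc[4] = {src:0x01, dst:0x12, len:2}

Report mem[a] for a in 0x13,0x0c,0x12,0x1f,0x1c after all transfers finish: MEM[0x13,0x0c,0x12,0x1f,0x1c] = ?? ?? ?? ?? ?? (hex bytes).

MEM[0x13,0x0c,0x12,0x1f,0x1c] = fb bc d7 f6 e4

#0 dst[0x1c+5] := {0xe4,0xdb,0xfd,0xf6,0x2a}
#1 dst[0x18+3] := {0x0a,0xaf,0x5a}
#2 dst[0x0a+2] := {0x51,0x59}
#3 dst[0x01+3] := {0xd7,0xfb,0xd6}
#4 dst[0x12+2] := {0xd7,0xfb}
query mem[0x13]=0xfb, mem[0x0c]=0xbc, mem[0x12]=0xd7, mem[0x1f]=0xf6, mem[0x1c]=0xe4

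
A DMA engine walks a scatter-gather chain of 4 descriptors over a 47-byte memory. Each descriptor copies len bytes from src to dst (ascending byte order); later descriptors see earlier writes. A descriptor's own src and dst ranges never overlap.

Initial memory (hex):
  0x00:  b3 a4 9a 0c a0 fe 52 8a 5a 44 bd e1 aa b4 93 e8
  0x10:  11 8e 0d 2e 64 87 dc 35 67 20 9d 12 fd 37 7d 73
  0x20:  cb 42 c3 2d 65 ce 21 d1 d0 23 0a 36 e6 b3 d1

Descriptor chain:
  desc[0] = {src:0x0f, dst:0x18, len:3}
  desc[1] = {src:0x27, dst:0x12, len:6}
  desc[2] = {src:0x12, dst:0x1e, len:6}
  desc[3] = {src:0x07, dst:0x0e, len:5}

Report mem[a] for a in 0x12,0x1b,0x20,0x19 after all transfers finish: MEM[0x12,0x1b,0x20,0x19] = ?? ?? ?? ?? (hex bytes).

#0 dst[0x18+3] := {0xe8,0x11,0x8e}
#1 dst[0x12+6] := {0xd1,0xd0,0x23,0x0a,0x36,0xe6}
#2 dst[0x1e+6] := {0xd1,0xd0,0x23,0x0a,0x36,0xe6}
#3 dst[0x0e+5] := {0x8a,0x5a,0x44,0xbd,0xe1}
query mem[0x12]=0xe1, mem[0x1b]=0x12, mem[0x20]=0x23, mem[0x19]=0x11

MEM[0x12,0x1b,0x20,0x19] = e1 12 23 11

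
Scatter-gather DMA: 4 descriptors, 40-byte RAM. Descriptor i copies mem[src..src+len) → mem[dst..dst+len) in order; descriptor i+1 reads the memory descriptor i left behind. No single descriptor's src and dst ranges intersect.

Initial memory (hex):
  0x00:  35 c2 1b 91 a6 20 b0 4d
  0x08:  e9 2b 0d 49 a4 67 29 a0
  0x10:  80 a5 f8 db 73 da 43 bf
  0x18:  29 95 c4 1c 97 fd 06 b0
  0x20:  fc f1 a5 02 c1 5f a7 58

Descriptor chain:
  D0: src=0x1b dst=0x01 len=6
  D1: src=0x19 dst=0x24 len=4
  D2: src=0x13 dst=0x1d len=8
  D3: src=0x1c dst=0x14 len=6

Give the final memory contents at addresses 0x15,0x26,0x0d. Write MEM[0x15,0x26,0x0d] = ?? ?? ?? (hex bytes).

[0] 0x1b->0x01 len=6 : 1c 97 fd 06 b0 fc
[1] 0x19->0x24 len=4 : 95 c4 1c 97
[2] 0x13->0x1d len=8 : db 73 da 43 bf 29 95 c4
[3] 0x1c->0x14 len=6 : 97 db 73 da 43 bf
query mem[0x15]=0xdb, mem[0x26]=0x1c, mem[0x0d]=0x67

MEM[0x15,0x26,0x0d] = db 1c 67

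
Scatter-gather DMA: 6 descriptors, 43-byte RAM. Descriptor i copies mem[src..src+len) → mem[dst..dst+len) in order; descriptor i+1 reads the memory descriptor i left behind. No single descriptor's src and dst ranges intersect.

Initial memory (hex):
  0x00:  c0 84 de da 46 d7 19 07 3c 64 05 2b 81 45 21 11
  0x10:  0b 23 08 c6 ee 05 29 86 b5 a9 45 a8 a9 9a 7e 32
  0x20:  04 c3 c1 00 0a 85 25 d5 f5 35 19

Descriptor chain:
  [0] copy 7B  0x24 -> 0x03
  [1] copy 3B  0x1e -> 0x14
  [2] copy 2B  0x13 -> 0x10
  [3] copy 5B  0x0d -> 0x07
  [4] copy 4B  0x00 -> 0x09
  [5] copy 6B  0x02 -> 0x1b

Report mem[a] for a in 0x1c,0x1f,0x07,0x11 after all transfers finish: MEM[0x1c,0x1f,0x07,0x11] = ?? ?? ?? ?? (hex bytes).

MEM[0x1c,0x1f,0x07,0x11] = 0a d5 45 7e

D0: mem[0x03..0x09] <- [0a 85 25 d5 f5 35 19]
D1: mem[0x14..0x16] <- [7e 32 04]
D2: mem[0x10..0x11] <- [c6 7e]
D3: mem[0x07..0x0b] <- [45 21 11 c6 7e]
D4: mem[0x09..0x0c] <- [c0 84 de 0a]
D5: mem[0x1b..0x20] <- [de 0a 85 25 d5 45]
query mem[0x1c]=0x0a, mem[0x1f]=0xd5, mem[0x07]=0x45, mem[0x11]=0x7e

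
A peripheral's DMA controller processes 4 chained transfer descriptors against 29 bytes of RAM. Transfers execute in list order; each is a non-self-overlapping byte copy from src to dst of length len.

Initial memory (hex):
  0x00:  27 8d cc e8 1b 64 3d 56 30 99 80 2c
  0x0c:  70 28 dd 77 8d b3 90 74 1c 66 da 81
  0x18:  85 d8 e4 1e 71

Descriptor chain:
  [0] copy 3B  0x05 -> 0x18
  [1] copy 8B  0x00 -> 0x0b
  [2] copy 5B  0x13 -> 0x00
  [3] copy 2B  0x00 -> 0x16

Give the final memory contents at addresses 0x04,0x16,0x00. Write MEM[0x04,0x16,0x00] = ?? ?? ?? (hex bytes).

D0: mem[0x18..0x1a] <- [64 3d 56]
D1: mem[0x0b..0x12] <- [27 8d cc e8 1b 64 3d 56]
D2: mem[0x00..0x04] <- [74 1c 66 da 81]
D3: mem[0x16..0x17] <- [74 1c]
query mem[0x04]=0x81, mem[0x16]=0x74, mem[0x00]=0x74

MEM[0x04,0x16,0x00] = 81 74 74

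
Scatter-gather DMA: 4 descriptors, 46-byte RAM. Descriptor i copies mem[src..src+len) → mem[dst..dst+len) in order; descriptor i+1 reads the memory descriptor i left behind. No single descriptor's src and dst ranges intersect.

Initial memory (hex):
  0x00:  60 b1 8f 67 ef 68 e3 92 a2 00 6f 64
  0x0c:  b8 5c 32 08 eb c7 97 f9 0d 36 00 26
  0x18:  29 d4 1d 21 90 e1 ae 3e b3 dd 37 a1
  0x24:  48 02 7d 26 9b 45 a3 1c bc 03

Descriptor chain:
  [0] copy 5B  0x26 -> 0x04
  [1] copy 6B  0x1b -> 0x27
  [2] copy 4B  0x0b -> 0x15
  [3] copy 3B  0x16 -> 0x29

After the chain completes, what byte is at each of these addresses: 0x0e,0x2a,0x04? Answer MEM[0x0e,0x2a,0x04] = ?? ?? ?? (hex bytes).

MEM[0x0e,0x2a,0x04] = 32 5c 7d

  after D0: wrote 5B at 0x04 = 7d269b45a3
  after D1: wrote 6B at 0x27 = 2190e1ae3eb3
  after D2: wrote 4B at 0x15 = 64b85c32
  after D3: wrote 3B at 0x29 = b85c32
query mem[0x0e]=0x32, mem[0x2a]=0x5c, mem[0x04]=0x7d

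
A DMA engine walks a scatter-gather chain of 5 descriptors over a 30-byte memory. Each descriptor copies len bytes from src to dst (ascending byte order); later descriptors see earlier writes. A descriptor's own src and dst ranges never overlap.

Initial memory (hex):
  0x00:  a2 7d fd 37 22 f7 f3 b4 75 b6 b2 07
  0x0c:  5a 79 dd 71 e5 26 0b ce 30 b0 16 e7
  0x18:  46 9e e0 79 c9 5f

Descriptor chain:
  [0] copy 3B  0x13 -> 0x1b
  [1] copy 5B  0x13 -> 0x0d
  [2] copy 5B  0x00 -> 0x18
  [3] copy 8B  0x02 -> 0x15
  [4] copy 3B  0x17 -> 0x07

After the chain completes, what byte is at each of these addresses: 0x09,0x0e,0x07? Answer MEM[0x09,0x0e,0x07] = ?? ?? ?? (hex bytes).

  after D0: wrote 3B at 0x1b = ce30b0
  after D1: wrote 5B at 0x0d = ce30b016e7
  after D2: wrote 5B at 0x18 = a27dfd3722
  after D3: wrote 8B at 0x15 = fd3722f7f3b475b6
  after D4: wrote 3B at 0x07 = 22f7f3
query mem[0x09]=0xf3, mem[0x0e]=0x30, mem[0x07]=0x22

MEM[0x09,0x0e,0x07] = f3 30 22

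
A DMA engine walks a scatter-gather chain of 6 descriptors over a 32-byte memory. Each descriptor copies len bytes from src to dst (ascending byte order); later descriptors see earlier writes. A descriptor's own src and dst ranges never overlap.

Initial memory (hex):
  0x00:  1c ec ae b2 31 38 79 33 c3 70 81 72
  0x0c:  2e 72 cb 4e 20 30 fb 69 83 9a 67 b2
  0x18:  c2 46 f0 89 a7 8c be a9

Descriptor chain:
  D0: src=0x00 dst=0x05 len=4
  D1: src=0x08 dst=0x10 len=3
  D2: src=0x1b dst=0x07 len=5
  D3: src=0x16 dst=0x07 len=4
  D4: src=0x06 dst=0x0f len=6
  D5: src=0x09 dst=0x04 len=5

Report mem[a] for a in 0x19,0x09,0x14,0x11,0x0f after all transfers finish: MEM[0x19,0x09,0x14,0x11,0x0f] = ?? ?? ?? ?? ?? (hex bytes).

MEM[0x19,0x09,0x14,0x11,0x0f] = 46 c2 a9 b2 ec

[0] 0x00->0x05 len=4 : 1c ec ae b2
[1] 0x08->0x10 len=3 : b2 70 81
[2] 0x1b->0x07 len=5 : 89 a7 8c be a9
[3] 0x16->0x07 len=4 : 67 b2 c2 46
[4] 0x06->0x0f len=6 : ec 67 b2 c2 46 a9
[5] 0x09->0x04 len=5 : c2 46 a9 2e 72
query mem[0x19]=0x46, mem[0x09]=0xc2, mem[0x14]=0xa9, mem[0x11]=0xb2, mem[0x0f]=0xec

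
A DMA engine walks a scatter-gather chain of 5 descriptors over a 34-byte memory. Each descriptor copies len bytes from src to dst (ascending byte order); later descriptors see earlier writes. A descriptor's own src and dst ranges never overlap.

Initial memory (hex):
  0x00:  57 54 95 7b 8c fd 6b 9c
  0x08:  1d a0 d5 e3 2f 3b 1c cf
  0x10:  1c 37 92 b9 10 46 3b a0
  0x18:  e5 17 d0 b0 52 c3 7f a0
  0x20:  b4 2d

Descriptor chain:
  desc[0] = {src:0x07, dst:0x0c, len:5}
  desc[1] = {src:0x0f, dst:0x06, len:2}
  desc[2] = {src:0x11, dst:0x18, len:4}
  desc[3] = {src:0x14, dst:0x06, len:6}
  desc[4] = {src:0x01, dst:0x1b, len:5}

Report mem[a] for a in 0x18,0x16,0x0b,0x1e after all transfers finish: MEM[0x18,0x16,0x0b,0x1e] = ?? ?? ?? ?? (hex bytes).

MEM[0x18,0x16,0x0b,0x1e] = 37 3b 92 8c

D0: mem[0x0c..0x10] <- [9c 1d a0 d5 e3]
D1: mem[0x06..0x07] <- [d5 e3]
D2: mem[0x18..0x1b] <- [37 92 b9 10]
D3: mem[0x06..0x0b] <- [10 46 3b a0 37 92]
D4: mem[0x1b..0x1f] <- [54 95 7b 8c fd]
query mem[0x18]=0x37, mem[0x16]=0x3b, mem[0x0b]=0x92, mem[0x1e]=0x8c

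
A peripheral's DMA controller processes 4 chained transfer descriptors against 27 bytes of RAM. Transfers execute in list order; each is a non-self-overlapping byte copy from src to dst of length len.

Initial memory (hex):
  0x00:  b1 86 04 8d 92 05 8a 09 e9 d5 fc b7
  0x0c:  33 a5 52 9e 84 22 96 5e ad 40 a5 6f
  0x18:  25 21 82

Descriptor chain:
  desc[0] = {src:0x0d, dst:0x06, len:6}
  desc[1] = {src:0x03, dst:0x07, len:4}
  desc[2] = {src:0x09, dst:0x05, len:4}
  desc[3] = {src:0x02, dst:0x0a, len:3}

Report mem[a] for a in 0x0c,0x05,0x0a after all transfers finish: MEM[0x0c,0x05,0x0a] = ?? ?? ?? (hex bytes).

#0 dst[0x06+6] := {0xa5,0x52,0x9e,0x84,0x22,0x96}
#1 dst[0x07+4] := {0x8d,0x92,0x05,0xa5}
#2 dst[0x05+4] := {0x05,0xa5,0x96,0x33}
#3 dst[0x0a+3] := {0x04,0x8d,0x92}
query mem[0x0c]=0x92, mem[0x05]=0x05, mem[0x0a]=0x04

MEM[0x0c,0x05,0x0a] = 92 05 04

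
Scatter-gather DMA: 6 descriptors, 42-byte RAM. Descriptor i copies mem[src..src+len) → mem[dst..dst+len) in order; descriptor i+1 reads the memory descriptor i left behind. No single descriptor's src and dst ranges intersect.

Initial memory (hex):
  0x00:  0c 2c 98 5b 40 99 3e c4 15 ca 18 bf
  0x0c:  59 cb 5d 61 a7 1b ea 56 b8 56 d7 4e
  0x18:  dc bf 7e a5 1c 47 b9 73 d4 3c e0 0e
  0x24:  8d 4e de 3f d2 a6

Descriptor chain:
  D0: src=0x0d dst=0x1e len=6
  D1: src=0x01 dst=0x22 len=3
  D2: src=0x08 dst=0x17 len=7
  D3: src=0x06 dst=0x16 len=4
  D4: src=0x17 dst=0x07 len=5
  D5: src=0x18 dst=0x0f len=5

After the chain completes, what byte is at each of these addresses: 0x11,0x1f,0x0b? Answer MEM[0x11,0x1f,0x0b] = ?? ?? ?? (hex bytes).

D0: mem[0x1e..0x23] <- [cb 5d 61 a7 1b ea]
D1: mem[0x22..0x24] <- [2c 98 5b]
D2: mem[0x17..0x1d] <- [15 ca 18 bf 59 cb 5d]
D3: mem[0x16..0x19] <- [3e c4 15 ca]
D4: mem[0x07..0x0b] <- [c4 15 ca bf 59]
D5: mem[0x0f..0x13] <- [15 ca bf 59 cb]
query mem[0x11]=0xbf, mem[0x1f]=0x5d, mem[0x0b]=0x59

MEM[0x11,0x1f,0x0b] = bf 5d 59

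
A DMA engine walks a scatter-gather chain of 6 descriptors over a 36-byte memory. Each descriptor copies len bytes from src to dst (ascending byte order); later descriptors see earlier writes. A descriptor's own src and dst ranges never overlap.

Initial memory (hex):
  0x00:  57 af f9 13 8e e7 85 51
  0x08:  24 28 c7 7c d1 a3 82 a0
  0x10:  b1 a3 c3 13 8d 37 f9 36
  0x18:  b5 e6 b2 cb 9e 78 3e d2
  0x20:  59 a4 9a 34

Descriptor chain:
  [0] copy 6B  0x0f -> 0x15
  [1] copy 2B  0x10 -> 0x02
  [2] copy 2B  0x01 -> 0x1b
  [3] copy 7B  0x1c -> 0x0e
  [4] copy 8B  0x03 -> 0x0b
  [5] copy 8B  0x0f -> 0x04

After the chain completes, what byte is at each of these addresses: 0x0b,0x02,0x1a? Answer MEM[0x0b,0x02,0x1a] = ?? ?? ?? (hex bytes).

#0 dst[0x15+6] := {0xa0,0xb1,0xa3,0xc3,0x13,0x8d}
#1 dst[0x02+2] := {0xb1,0xa3}
#2 dst[0x1b+2] := {0xaf,0xb1}
#3 dst[0x0e+7] := {0xb1,0x78,0x3e,0xd2,0x59,0xa4,0x9a}
#4 dst[0x0b+8] := {0xa3,0x8e,0xe7,0x85,0x51,0x24,0x28,0xc7}
#5 dst[0x04+8] := {0x51,0x24,0x28,0xc7,0xa4,0x9a,0xa0,0xb1}
query mem[0x0b]=0xb1, mem[0x02]=0xb1, mem[0x1a]=0x8d

MEM[0x0b,0x02,0x1a] = b1 b1 8d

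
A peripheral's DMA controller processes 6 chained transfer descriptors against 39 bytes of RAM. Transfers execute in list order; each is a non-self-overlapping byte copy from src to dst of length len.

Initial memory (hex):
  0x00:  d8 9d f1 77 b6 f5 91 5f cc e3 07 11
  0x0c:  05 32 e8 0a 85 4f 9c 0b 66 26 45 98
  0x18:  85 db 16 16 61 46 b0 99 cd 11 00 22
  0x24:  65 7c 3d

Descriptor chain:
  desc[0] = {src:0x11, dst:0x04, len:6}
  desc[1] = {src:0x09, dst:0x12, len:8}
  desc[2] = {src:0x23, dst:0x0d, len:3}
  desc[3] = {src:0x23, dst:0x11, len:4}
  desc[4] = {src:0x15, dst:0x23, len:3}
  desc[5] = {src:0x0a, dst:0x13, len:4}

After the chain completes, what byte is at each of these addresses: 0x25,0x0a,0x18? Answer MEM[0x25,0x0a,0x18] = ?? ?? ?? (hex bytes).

MEM[0x25,0x0a,0x18] = e8 07 0a

  after D0: wrote 6B at 0x04 = 4f9c0b662645
  after D1: wrote 8B at 0x12 = 4507110532e80a85
  after D2: wrote 3B at 0x0d = 22657c
  after D3: wrote 4B at 0x11 = 22657c3d
  after D4: wrote 3B at 0x23 = 0532e8
  after D5: wrote 4B at 0x13 = 07110522
query mem[0x25]=0xe8, mem[0x0a]=0x07, mem[0x18]=0x0a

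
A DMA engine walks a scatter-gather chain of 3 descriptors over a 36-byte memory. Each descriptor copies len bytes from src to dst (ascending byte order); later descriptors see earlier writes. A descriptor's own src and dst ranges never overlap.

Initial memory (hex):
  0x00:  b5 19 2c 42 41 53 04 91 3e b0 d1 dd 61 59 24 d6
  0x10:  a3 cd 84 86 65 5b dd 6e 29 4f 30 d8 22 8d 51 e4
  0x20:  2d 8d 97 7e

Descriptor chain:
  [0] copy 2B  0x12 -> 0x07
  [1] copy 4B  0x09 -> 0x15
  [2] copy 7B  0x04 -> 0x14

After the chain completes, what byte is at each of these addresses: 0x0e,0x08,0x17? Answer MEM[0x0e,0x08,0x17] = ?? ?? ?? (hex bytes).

#0 dst[0x07+2] := {0x84,0x86}
#1 dst[0x15+4] := {0xb0,0xd1,0xdd,0x61}
#2 dst[0x14+7] := {0x41,0x53,0x04,0x84,0x86,0xb0,0xd1}
query mem[0x0e]=0x24, mem[0x08]=0x86, mem[0x17]=0x84

MEM[0x0e,0x08,0x17] = 24 86 84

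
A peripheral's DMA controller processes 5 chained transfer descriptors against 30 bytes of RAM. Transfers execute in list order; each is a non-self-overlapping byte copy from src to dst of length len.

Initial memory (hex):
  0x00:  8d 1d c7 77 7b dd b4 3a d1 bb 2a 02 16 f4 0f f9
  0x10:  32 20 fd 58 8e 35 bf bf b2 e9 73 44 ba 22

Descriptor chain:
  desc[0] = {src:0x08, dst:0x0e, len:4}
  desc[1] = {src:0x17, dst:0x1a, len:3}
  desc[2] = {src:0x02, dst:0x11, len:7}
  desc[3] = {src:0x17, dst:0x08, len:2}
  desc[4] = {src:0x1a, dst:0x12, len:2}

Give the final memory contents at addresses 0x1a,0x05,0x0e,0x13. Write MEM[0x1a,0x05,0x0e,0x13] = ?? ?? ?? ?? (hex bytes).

MEM[0x1a,0x05,0x0e,0x13] = bf dd d1 b2

[0] 0x08->0x0e len=4 : d1 bb 2a 02
[1] 0x17->0x1a len=3 : bf b2 e9
[2] 0x02->0x11 len=7 : c7 77 7b dd b4 3a d1
[3] 0x17->0x08 len=2 : d1 b2
[4] 0x1a->0x12 len=2 : bf b2
query mem[0x1a]=0xbf, mem[0x05]=0xdd, mem[0x0e]=0xd1, mem[0x13]=0xb2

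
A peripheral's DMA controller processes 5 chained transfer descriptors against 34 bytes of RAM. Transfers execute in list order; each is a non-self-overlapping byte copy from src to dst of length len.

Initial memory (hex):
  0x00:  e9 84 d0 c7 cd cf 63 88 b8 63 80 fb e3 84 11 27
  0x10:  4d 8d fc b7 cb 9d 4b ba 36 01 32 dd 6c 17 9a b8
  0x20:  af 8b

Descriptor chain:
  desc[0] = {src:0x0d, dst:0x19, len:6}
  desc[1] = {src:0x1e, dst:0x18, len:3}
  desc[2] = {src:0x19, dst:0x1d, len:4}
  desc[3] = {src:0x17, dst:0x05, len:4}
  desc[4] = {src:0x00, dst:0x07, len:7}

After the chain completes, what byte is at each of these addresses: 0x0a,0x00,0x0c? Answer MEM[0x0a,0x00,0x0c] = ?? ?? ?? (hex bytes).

  after D0: wrote 6B at 0x19 = 8411274d8dfc
  after D1: wrote 3B at 0x18 = fcb8af
  after D2: wrote 4B at 0x1d = b8af274d
  after D3: wrote 4B at 0x05 = bafcb8af
  after D4: wrote 7B at 0x07 = e984d0c7cdbafc
query mem[0x0a]=0xc7, mem[0x00]=0xe9, mem[0x0c]=0xba

MEM[0x0a,0x00,0x0c] = c7 e9 ba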